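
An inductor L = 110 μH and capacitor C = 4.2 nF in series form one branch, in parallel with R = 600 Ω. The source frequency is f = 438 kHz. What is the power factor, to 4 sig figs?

0.3390

ω = 2πf = 2.752e+06 rad/s
X_L = ωL = 302.7 Ω
X_C = 1/(ωC) = 86.52 Ω
Branch 1: Z₁ = R = 600.0 Ω
Branch 2 (series LC): Z₂ = j(X_L − X_C) = j216.2 Ω
Parallel: Z = Z₁Z₂/(Z₁+Z₂), |Z| = 203.4 Ω, ∠Z = 70.18°
cos φ = cos(70.18°) = 0.3390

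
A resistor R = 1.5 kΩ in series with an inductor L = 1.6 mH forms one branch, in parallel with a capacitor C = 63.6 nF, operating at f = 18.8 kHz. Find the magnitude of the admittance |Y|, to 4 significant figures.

ω = 2πf = 118100 rad/s
X_L = ωL = 189.0 Ω
X_C = 1/(ωC) = 133.1 Ω
Branch 1 (R+jX_L): Z₁ = 1500 + j189.0 Ω, |Z₁| = 1512 Ω
Branch 2 (−jX_C): Z₂ = −j133.1 Ω
Parallel: Z = Z₁Z₂/(Z₁+Z₂), |Z| = 134.1 Ω, ∠Z = -84.95°
|Y| = 1/|Z| = 7.459 mS

7.459 mS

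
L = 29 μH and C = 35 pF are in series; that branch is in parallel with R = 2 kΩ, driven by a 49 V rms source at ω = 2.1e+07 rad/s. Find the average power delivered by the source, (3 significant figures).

1.20 W

X_L = ωL = 609 Ω
X_C = 1/(ωC) = 1360 Ω
Branch 1: Z₁ = R = 2000 Ω
Branch 2 (series LC): Z₂ = j(X_L − X_C) = −j752 Ω
Parallel: Z = Z₁Z₂/(Z₁+Z₂), |Z| = 704 Ω, ∠Z = -69.4°
I = V/|Z| = 69.7 mA
P = VI cos φ = 49 × 0.0697 × cos(-69.4°) = 1.20 W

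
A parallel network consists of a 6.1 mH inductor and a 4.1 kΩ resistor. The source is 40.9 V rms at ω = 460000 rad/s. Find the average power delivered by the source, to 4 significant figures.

X_L = ωL = 2806 Ω
Parallel: admittances add. Y = 1/R + 1/(jωL)
Y = (0.0002439 − j0.0003564) S
|Y| = 0.0004319 S → |Z| = 1/|Y| = 2316 Ω, ∠Z = −∠Y = 55.61°
I = V/|Z| = 17.66 mA
P = VI cos φ = 40.9 × 0.01766 × cos(55.61°) = 408.0 mW

408.0 mW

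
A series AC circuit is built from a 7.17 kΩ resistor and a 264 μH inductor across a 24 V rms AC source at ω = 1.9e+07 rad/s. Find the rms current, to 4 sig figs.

2.743 mA

X_L = ωL = 5016 Ω
Z = 7170 + j5016 Ω
|Z| = √(7170² + 5016²) = 8750 Ω
I = V/|Z| = 24/8750 = 2.743 mA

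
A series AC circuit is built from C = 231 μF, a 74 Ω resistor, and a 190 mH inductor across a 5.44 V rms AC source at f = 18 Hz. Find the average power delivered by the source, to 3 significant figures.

ω = 2πf = 113.1 rad/s
X_L = ωL = 21.5 Ω
X_C = 1/(ωC) = 38.3 Ω
Net reactance X = X_L − X_C = -16.8 Ω
Z = 74.0 − j16.8 Ω
|Z| = √(74.0² + 16.8²) = 75.9 Ω
∠Z = arctan(-16.8/74.0) = -12.8°
I = V/|Z| = 71.7 mA
P = VI cos φ = 5.44 × 0.0717 × cos(-12.8°) = 380 mW

380 mW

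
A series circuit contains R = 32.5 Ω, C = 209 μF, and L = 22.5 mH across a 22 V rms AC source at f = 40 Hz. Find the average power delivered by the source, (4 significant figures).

ω = 2πf = 251.3 rad/s
X_L = ωL = 5.655 Ω
X_C = 1/(ωC) = 19.04 Ω
Net reactance X = X_L − X_C = -13.38 Ω
Z = 32.50 − j13.38 Ω
|Z| = √(32.50² + 13.38²) = 35.15 Ω
∠Z = arctan(-13.38/32.50) = -22.38°
I = V/|Z| = 625.9 mA
P = VI cos φ = 22 × 0.6259 × cos(-22.38°) = 12.73 W

12.73 W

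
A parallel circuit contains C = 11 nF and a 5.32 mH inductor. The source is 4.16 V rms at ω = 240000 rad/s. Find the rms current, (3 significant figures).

7.72 mA

X_L = ωL = 1280 Ω
X_C = 1/(ωC) = 379 Ω
Parallel: admittances add. Y = 1/(jωL) + jωC
Y = (0 + j0.00186) S
|Y| = 0.00186 S → |Z| = 1/|Y| = 539 Ω, ∠Z = −∠Y = -90.0°
I = V/|Z| = 4.16/539 = 7.72 mA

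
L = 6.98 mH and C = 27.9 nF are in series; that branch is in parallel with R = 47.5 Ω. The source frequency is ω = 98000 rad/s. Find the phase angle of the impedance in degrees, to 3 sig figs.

X_L = ωL = 684 Ω
X_C = 1/(ωC) = 366 Ω
Branch 1: Z₁ = R = 47.5 Ω
Branch 2 (series LC): Z₂ = j(X_L − X_C) = j318 Ω
Parallel: Z = Z₁Z₂/(Z₁+Z₂), |Z| = 47.0 Ω, ∠Z = 8.49°

8.49°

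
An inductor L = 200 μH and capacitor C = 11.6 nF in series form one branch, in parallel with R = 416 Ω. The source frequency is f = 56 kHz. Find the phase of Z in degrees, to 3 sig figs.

-67.2°

ω = 2πf = 351900 rad/s
X_L = ωL = 70.4 Ω
X_C = 1/(ωC) = 245 Ω
Branch 1: Z₁ = R = 416 Ω
Branch 2 (series LC): Z₂ = j(X_L − X_C) = −j175 Ω
Parallel: Z = Z₁Z₂/(Z₁+Z₂), |Z| = 161 Ω, ∠Z = -67.2°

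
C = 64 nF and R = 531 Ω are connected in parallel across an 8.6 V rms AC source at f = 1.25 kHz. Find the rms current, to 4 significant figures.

16.76 mA

ω = 2πf = 7854 rad/s
X_C = 1/(ωC) = 1989 Ω
Parallel: admittances add. Y = 1/R + jωC
Y = (0.001883 + j0.0005027) S
|Y| = 0.001949 S → |Z| = 1/|Y| = 513.0 Ω, ∠Z = −∠Y = -14.94°
I = V/|Z| = 8.6/513.0 = 16.76 mA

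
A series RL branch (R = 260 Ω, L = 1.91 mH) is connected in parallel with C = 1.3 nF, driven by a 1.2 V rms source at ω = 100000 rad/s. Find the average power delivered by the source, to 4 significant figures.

3.597 mW

X_L = ωL = 191.0 Ω
X_C = 1/(ωC) = 7692 Ω
Branch 1 (R+jX_L): Z₁ = 260.0 + j191.0 Ω, |Z₁| = 322.6 Ω
Branch 2 (−jX_C): Z₂ = −j7692 Ω
Parallel: Z = Z₁Z₂/(Z₁+Z₂), |Z| = 330.6 Ω, ∠Z = 34.32°
I = V/|Z| = 3.629 mA
P = VI cos φ = 1.2 × 0.003629 × cos(34.32°) = 3.597 mW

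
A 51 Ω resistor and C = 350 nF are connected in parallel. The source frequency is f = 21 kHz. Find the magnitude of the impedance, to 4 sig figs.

19.93 Ω

ω = 2πf = 131900 rad/s
X_C = 1/(ωC) = 21.65 Ω
Parallel: admittances add. Y = 1/R + jωC
Y = (0.01961 + j0.04618) S
|Y| = 0.05017 S → |Z| = 1/|Y| = 19.93 Ω, ∠Z = −∠Y = -66.99°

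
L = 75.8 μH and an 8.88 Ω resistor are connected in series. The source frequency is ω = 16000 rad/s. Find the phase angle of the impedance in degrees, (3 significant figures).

X_L = ωL = 1.21 Ω
Z = 8.88 + j1.21 Ω
|Z| = √(8.88² + 1.21²) = 8.96 Ω
∠Z = arctan(1.21/8.88) = 7.78°

7.78°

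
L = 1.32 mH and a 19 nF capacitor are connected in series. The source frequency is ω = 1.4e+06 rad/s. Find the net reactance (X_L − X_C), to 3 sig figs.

X_L = ωL = 1850 Ω
X_C = 1/(ωC) = 37.6 Ω
X = 1850 − 37.6 = 1810 Ω

1810 Ω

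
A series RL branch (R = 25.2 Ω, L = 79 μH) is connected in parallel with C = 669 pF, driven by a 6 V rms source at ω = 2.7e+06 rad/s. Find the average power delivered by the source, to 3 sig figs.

19.7 mW

X_L = ωL = 213 Ω
X_C = 1/(ωC) = 554 Ω
Branch 1 (R+jX_L): Z₁ = 25.2 + j213 Ω, |Z₁| = 215 Ω
Branch 2 (−jX_C): Z₂ = −j554 Ω
Parallel: Z = Z₁Z₂/(Z₁+Z₂), |Z| = 348 Ω, ∠Z = 79.0°
I = V/|Z| = 17.2 mA
P = VI cos φ = 6 × 0.0172 × cos(79.0°) = 19.7 mW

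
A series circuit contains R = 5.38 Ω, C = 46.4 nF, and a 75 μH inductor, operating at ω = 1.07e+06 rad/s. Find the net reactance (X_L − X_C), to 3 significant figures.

X_L = ωL = 80.2 Ω
X_C = 1/(ωC) = 20.1 Ω
X = 80.2 − 20.1 = 60.1 Ω

60.1 Ω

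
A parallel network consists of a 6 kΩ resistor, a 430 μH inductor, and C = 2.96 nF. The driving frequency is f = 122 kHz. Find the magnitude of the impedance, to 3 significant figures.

ω = 2πf = 766500 rad/s
X_L = ωL = 330 Ω
X_C = 1/(ωC) = 441 Ω
Parallel: admittances add. Y = 1/R + 1/(jωL) + jωC
Y = (0.000167 − j0.000765) S
|Y| = 0.000783 S → |Z| = 1/|Y| = 1280 Ω, ∠Z = −∠Y = 77.7°

1280 Ω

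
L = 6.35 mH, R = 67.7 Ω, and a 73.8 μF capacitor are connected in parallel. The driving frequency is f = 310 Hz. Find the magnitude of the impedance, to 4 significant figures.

ω = 2πf = 1948 rad/s
X_L = ωL = 12.37 Ω
X_C = 1/(ωC) = 6.957 Ω
Parallel: admittances add. Y = 1/R + 1/(jωL) + jωC
Y = (0.01477 + j0.06290) S
|Y| = 0.06461 S → |Z| = 1/|Y| = 15.48 Ω, ∠Z = −∠Y = -76.78°

15.48 Ω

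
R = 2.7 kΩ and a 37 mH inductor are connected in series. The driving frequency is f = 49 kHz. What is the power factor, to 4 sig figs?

ω = 2πf = 307900 rad/s
X_L = ωL = 11390 Ω
Z = 2700 + j11390 Ω
|Z| = √(2700² + 11390²) = 11710 Ω
∠Z = arctan(11390/2700) = 76.67°
cos φ = cos(76.67°) = 0.2306

0.2306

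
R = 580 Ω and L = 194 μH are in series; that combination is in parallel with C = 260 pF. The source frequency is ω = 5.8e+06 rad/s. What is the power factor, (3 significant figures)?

0.410

X_L = ωL = 1130 Ω
X_C = 1/(ωC) = 663 Ω
Branch 1 (R+jX_L): Z₁ = 580 + j1130 Ω, |Z₁| = 1270 Ω
Branch 2 (−jX_C): Z₂ = −j663 Ω
Parallel: Z = Z₁Z₂/(Z₁+Z₂), |Z| = 1130 Ω, ∠Z = -65.8°
cos φ = cos(-65.8°) = 0.410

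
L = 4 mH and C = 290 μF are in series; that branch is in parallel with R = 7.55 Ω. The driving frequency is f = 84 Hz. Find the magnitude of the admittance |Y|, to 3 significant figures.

ω = 2πf = 527.8 rad/s
X_L = ωL = 2.11 Ω
X_C = 1/(ωC) = 6.53 Ω
Branch 1: Z₁ = R = 7.55 Ω
Branch 2 (series LC): Z₂ = j(X_L − X_C) = −j4.42 Ω
Parallel: Z = Z₁Z₂/(Z₁+Z₂), |Z| = 3.82 Ω, ∠Z = -59.6°
|Y| = 1/|Z| = 262 mS

262 mS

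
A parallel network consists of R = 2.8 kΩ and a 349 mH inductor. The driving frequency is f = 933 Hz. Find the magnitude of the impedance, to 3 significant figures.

ω = 2πf = 5862 rad/s
X_L = ωL = 2050 Ω
Parallel: admittances add. Y = 1/R + 1/(jωL)
Y = (0.000357 − j0.000489) S
|Y| = 0.000605 S → |Z| = 1/|Y| = 1650 Ω, ∠Z = −∠Y = 53.8°

1650 Ω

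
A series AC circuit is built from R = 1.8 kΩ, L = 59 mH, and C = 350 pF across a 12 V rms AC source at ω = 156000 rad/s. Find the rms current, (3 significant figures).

X_L = ωL = 9200 Ω
X_C = 1/(ωC) = 18300 Ω
Net reactance X = X_L − X_C = -9110 Ω
Z = 1800 − j9110 Ω
|Z| = √(1800² + 9110²) = 9290 Ω
I = V/|Z| = 12/9290 = 1.29 mA

1.29 mA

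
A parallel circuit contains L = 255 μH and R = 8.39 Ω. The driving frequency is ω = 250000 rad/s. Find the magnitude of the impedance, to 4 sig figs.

8.318 Ω

X_L = ωL = 63.75 Ω
Parallel: admittances add. Y = 1/R + 1/(jωL)
Y = (0.1192 − j0.01569) S
|Y| = 0.1202 S → |Z| = 1/|Y| = 8.318 Ω, ∠Z = −∠Y = 7.497°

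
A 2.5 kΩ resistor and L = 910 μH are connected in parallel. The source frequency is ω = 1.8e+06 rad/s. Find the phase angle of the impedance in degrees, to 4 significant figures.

56.77°

X_L = ωL = 1638 Ω
Parallel: admittances add. Y = 1/R + 1/(jωL)
Y = (0.0004000 − j0.0006105) S
|Y| = 0.0007299 S → |Z| = 1/|Y| = 1370 Ω, ∠Z = −∠Y = 56.77°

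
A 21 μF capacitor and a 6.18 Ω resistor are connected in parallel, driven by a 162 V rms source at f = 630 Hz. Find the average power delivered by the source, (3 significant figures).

4.25 kW

ω = 2πf = 3958 rad/s
X_C = 1/(ωC) = 12.0 Ω
Parallel: admittances add. Y = 1/R + jωC
Y = (0.162 + j0.0831) S
|Y| = 0.182 S → |Z| = 1/|Y| = 5.50 Ω, ∠Z = −∠Y = -27.2°
I = V/|Z| = 29.5 A
P = VI cos φ = 162 × 29.5 × cos(-27.2°) = 4.25 kW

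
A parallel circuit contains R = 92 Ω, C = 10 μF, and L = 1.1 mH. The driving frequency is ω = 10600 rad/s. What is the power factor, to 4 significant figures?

0.4732

X_L = ωL = 11.66 Ω
X_C = 1/(ωC) = 9.434 Ω
Parallel: admittances add. Y = 1/R + 1/(jωL) + jωC
Y = (0.01087 + j0.02024) S
|Y| = 0.02297 S → |Z| = 1/|Y| = 43.53 Ω, ∠Z = −∠Y = -61.76°
cos φ = cos(-61.76°) = 0.4732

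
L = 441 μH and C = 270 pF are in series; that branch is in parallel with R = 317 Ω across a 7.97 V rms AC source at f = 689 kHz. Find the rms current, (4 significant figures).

26.26 mA

ω = 2πf = 4.329e+06 rad/s
X_L = ωL = 1909 Ω
X_C = 1/(ωC) = 855.5 Ω
Branch 1: Z₁ = R = 317.0 Ω
Branch 2 (series LC): Z₂ = j(X_L − X_C) = j1054 Ω
Parallel: Z = Z₁Z₂/(Z₁+Z₂), |Z| = 303.6 Ω, ∠Z = 16.75°
I = V/|Z| = 7.97/303.6 = 26.26 mA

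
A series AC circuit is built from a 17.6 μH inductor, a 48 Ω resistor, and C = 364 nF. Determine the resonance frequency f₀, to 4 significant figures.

ω₀ = 1/√(LC) = 1/√(1.76e-05 × 3.64e-07) = 395100 rad/s
f₀ = ω₀/(2π) = 62.88 kHz

62.88 kHz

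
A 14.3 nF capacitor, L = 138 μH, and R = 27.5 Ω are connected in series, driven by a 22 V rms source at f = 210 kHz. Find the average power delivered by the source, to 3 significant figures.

764 mW

ω = 2πf = 1.319e+06 rad/s
X_L = ωL = 182 Ω
X_C = 1/(ωC) = 53.0 Ω
Net reactance X = X_L − X_C = 129 Ω
Z = 27.5 + j129 Ω
|Z| = √(27.5² + 129²) = 132 Ω
∠Z = arctan(129/27.5) = 78.0°
I = V/|Z| = 167 mA
P = VI cos φ = 22 × 0.167 × cos(78.0°) = 764 mW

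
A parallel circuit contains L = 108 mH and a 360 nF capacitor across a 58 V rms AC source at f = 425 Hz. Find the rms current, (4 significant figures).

145.4 mA

ω = 2πf = 2670 rad/s
X_L = ωL = 288.4 Ω
X_C = 1/(ωC) = 1040 Ω
Parallel: admittances add. Y = 1/(jωL) + jωC
Y = (0 − j0.002506) S
|Y| = 0.002506 S → |Z| = 1/|Y| = 399.0 Ω, ∠Z = −∠Y = 90.00°
I = V/|Z| = 58/399.0 = 145.4 mA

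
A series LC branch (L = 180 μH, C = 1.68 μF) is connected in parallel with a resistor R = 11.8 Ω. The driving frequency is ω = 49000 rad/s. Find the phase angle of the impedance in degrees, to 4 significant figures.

X_L = ωL = 8.820 Ω
X_C = 1/(ωC) = 12.15 Ω
Branch 1: Z₁ = R = 11.80 Ω
Branch 2 (series LC): Z₂ = j(X_L − X_C) = −j3.328 Ω
Parallel: Z = Z₁Z₂/(Z₁+Z₂), |Z| = 3.203 Ω, ∠Z = -74.25°

-74.25°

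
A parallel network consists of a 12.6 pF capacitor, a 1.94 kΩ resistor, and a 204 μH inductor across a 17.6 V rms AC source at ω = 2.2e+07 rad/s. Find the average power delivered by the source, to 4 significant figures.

X_L = ωL = 4488 Ω
X_C = 1/(ωC) = 3608 Ω
Parallel: admittances add. Y = 1/R + 1/(jωL) + jωC
Y = (0.0005155 + j5.438e-05) S
|Y| = 0.0005183 S → |Z| = 1/|Y| = 1929 Ω, ∠Z = −∠Y = -6.023°
I = V/|Z| = 9.123 mA
P = VI cos φ = 17.6 × 0.009123 × cos(-6.023°) = 159.7 mW

159.7 mW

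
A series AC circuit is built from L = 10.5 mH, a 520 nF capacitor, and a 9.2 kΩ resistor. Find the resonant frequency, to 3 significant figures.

ω₀ = 1/√(LC) = 1/√(0.0105 × 5.2e-07) = 13530 rad/s
f₀ = ω₀/(2π) = 2.15 kHz

2.15 kHz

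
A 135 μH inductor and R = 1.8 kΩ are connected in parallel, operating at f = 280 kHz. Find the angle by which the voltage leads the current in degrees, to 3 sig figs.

82.5°

ω = 2πf = 1.759e+06 rad/s
X_L = ωL = 238 Ω
Parallel: admittances add. Y = 1/R + 1/(jωL)
Y = (0.000556 − j0.00421) S
|Y| = 0.00425 S → |Z| = 1/|Y| = 235 Ω, ∠Z = −∠Y = 82.5°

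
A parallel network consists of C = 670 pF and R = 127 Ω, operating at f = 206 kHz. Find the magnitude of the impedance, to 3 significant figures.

ω = 2πf = 1.294e+06 rad/s
X_C = 1/(ωC) = 1150 Ω
Parallel: admittances add. Y = 1/R + jωC
Y = (0.00787 + j0.000867) S
|Y| = 0.00792 S → |Z| = 1/|Y| = 126 Ω, ∠Z = −∠Y = -6.28°

126 Ω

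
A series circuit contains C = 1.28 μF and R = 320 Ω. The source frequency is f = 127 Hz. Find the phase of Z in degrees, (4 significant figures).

-71.90°

ω = 2πf = 798.0 rad/s
X_C = 1/(ωC) = 979.1 Ω
Z = 320.0 − j979.1 Ω
|Z| = √(320.0² + 979.1²) = 1030 Ω
∠Z = arctan(-979.1/320.0) = -71.90°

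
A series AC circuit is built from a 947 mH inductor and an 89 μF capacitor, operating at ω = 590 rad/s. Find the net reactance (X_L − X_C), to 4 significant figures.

X_L = ωL = 558.7 Ω
X_C = 1/(ωC) = 19.04 Ω
X = 558.7 − 19.04 = 539.7 Ω

539.7 Ω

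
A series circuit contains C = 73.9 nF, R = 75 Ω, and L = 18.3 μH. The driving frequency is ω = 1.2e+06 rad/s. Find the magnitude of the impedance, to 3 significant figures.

75.8 Ω

X_L = ωL = 22.0 Ω
X_C = 1/(ωC) = 11.3 Ω
Net reactance X = X_L − X_C = 10.7 Ω
Z = 75.0 + j10.7 Ω
|Z| = √(75.0² + 10.7²) = 75.8 Ω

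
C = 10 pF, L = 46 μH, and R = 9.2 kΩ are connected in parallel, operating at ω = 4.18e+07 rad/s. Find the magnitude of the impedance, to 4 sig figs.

X_L = ωL = 1923 Ω
X_C = 1/(ωC) = 2392 Ω
Parallel: admittances add. Y = 1/R + 1/(jωL) + jωC
Y = (0.0001087 − j0.0001021) S
|Y| = 0.0001491 S → |Z| = 1/|Y| = 6706 Ω, ∠Z = −∠Y = 43.20°

6706 Ω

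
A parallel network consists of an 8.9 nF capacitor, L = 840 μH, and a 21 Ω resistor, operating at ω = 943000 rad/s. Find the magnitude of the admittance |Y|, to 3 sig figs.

48.1 mS

X_L = ωL = 792 Ω
X_C = 1/(ωC) = 119 Ω
Parallel: admittances add. Y = 1/R + 1/(jωL) + jωC
Y = (0.0476 + j0.00713) S
|Y| = 0.0481 S → |Z| = 1/|Y| = 20.8 Ω, ∠Z = −∠Y = -8.52°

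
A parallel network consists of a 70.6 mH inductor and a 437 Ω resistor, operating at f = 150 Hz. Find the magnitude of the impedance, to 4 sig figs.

ω = 2πf = 942.5 rad/s
X_L = ωL = 66.54 Ω
Parallel: admittances add. Y = 1/R + 1/(jωL)
Y = (0.002288 − j0.01503) S
|Y| = 0.01520 S → |Z| = 1/|Y| = 65.78 Ω, ∠Z = −∠Y = 81.34°

65.78 Ω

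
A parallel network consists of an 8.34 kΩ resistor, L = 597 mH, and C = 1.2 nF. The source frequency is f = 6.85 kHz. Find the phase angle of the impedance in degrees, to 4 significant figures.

ω = 2πf = 43040 rad/s
X_L = ωL = 25690 Ω
X_C = 1/(ωC) = 19360 Ω
Parallel: admittances add. Y = 1/R + 1/(jωL) + jωC
Y = (0.0001199 + j1.273e-05) S
|Y| = 0.0001206 S → |Z| = 1/|Y| = 8293 Ω, ∠Z = −∠Y = -6.060°

-6.060°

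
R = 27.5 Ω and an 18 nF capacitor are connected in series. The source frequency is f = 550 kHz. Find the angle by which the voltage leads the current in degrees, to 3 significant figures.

-30.3°

ω = 2πf = 3.456e+06 rad/s
X_C = 1/(ωC) = 16.1 Ω
Z = 27.5 − j16.1 Ω
|Z| = √(27.5² + 16.1²) = 31.9 Ω
∠Z = arctan(-16.1/27.5) = -30.3°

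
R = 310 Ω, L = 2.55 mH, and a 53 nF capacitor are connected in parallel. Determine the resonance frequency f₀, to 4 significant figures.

ω₀ = 1/√(LC) = 1/√(0.00255 × 5.3e-08) = 86020 rad/s
f₀ = ω₀/(2π) = 13.69 kHz

13.69 kHz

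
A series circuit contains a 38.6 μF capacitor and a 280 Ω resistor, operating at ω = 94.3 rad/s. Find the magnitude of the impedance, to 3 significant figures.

X_C = 1/(ωC) = 275 Ω
Z = 280 − j275 Ω
|Z| = √(280² + 275²) = 392 Ω

392 Ω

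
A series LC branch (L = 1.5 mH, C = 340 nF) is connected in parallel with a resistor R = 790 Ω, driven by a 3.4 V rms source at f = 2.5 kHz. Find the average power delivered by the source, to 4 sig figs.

ω = 2πf = 15710 rad/s
X_L = ωL = 23.56 Ω
X_C = 1/(ωC) = 187.2 Ω
Branch 1: Z₁ = R = 790.0 Ω
Branch 2 (series LC): Z₂ = j(X_L − X_C) = −j163.7 Ω
Parallel: Z = Z₁Z₂/(Z₁+Z₂), |Z| = 160.3 Ω, ∠Z = -78.29°
I = V/|Z| = 21.21 mA
P = VI cos φ = 3.4 × 0.02121 × cos(-78.29°) = 14.63 mW

14.63 mW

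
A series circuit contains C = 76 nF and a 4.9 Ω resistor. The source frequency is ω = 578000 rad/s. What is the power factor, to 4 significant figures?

0.2104

X_C = 1/(ωC) = 22.76 Ω
Z = 4.900 − j22.76 Ω
|Z| = √(4.900² + 22.76²) = 23.29 Ω
∠Z = arctan(-22.76/4.900) = -77.85°
cos φ = cos(-77.85°) = 0.2104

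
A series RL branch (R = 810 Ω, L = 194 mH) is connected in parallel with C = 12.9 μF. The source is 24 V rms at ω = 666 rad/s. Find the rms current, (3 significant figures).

X_L = ωL = 129 Ω
X_C = 1/(ωC) = 116 Ω
Branch 1 (R+jX_L): Z₁ = 810 + j129 Ω, |Z₁| = 820 Ω
Branch 2 (−jX_C): Z₂ = −j116 Ω
Parallel: Z = Z₁Z₂/(Z₁+Z₂), |Z| = 118 Ω, ∠Z = -81.8°
I = V/|Z| = 24/118 = 204 mA

204 mA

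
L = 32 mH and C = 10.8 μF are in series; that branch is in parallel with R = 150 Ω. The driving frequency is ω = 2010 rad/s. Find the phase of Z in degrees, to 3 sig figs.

X_L = ωL = 64.3 Ω
X_C = 1/(ωC) = 46.1 Ω
Branch 1: Z₁ = R = 150 Ω
Branch 2 (series LC): Z₂ = j(X_L − X_C) = j18.3 Ω
Parallel: Z = Z₁Z₂/(Z₁+Z₂), |Z| = 18.1 Ω, ∠Z = 83.1°

83.1°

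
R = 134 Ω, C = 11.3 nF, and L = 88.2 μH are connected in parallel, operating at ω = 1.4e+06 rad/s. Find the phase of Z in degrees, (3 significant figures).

X_L = ωL = 123 Ω
X_C = 1/(ωC) = 63.2 Ω
Parallel: admittances add. Y = 1/R + 1/(jωL) + jωC
Y = (0.00746 + j0.00772) S
|Y| = 0.0107 S → |Z| = 1/|Y| = 93.1 Ω, ∠Z = −∠Y = -46.0°

-46.0°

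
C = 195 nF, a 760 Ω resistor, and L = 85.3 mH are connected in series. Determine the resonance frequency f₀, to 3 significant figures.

1.23 kHz

ω₀ = 1/√(LC) = 1/√(0.0853 × 1.95e-07) = 7754 rad/s
f₀ = ω₀/(2π) = 1.23 kHz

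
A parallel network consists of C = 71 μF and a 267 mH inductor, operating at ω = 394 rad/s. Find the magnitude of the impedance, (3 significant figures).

X_L = ωL = 105 Ω
X_C = 1/(ωC) = 35.7 Ω
Parallel: admittances add. Y = 1/(jωL) + jωC
Y = (0 + j0.0185) S
|Y| = 0.0185 S → |Z| = 1/|Y| = 54.1 Ω, ∠Z = −∠Y = -90.0°

54.1 Ω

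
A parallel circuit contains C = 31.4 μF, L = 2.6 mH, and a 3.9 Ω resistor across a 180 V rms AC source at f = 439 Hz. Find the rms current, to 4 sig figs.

47.12 A

ω = 2πf = 2758 rad/s
X_L = ωL = 7.172 Ω
X_C = 1/(ωC) = 11.55 Ω
Parallel: admittances add. Y = 1/R + 1/(jωL) + jωC
Y = (0.2564 − j0.05283) S
|Y| = 0.2618 S → |Z| = 1/|Y| = 3.820 Ω, ∠Z = −∠Y = 11.64°
I = V/|Z| = 180/3.820 = 47.12 A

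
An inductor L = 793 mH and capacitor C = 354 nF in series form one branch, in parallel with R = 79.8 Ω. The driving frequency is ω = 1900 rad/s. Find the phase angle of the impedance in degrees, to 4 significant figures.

75.98°

X_L = ωL = 1507 Ω
X_C = 1/(ωC) = 1487 Ω
Branch 1: Z₁ = R = 79.80 Ω
Branch 2 (series LC): Z₂ = j(X_L − X_C) = j19.93 Ω
Parallel: Z = Z₁Z₂/(Z₁+Z₂), |Z| = 19.34 Ω, ∠Z = 75.98°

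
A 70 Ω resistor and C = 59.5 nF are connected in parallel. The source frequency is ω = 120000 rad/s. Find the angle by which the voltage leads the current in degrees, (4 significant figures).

X_C = 1/(ωC) = 140.1 Ω
Parallel: admittances add. Y = 1/R + jωC
Y = (0.01429 + j0.007140) S
|Y| = 0.01597 S → |Z| = 1/|Y| = 62.61 Ω, ∠Z = −∠Y = -26.56°

-26.56°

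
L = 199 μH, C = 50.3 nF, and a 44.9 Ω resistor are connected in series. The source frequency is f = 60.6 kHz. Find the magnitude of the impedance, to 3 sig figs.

ω = 2πf = 380800 rad/s
X_L = ωL = 75.8 Ω
X_C = 1/(ωC) = 52.2 Ω
Net reactance X = X_L − X_C = 23.6 Ω
Z = 44.9 + j23.6 Ω
|Z| = √(44.9² + 23.6²) = 50.7 Ω

50.7 Ω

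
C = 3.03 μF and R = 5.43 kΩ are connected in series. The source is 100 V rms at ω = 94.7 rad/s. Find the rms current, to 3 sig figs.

X_C = 1/(ωC) = 3490 Ω
Z = 5430 − j3490 Ω
|Z| = √(5430² + 3490²) = 6450 Ω
I = V/|Z| = 100/6450 = 15.5 mA

15.5 mA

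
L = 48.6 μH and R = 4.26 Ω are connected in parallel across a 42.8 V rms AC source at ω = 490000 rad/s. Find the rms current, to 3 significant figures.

X_L = ωL = 23.8 Ω
Parallel: admittances add. Y = 1/R + 1/(jωL)
Y = (0.235 − j0.0420) S
|Y| = 0.238 S → |Z| = 1/|Y| = 4.19 Ω, ∠Z = −∠Y = 10.1°
I = V/|Z| = 42.8/4.19 = 10.2 A

10.2 A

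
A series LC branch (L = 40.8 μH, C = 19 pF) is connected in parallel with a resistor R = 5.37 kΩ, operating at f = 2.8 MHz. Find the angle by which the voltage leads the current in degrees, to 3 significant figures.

-67.1°

ω = 2πf = 1.759e+07 rad/s
X_L = ωL = 718 Ω
X_C = 1/(ωC) = 2990 Ω
Branch 1: Z₁ = R = 5370 Ω
Branch 2 (series LC): Z₂ = j(X_L − X_C) = −j2270 Ω
Parallel: Z = Z₁Z₂/(Z₁+Z₂), |Z| = 2090 Ω, ∠Z = -67.1°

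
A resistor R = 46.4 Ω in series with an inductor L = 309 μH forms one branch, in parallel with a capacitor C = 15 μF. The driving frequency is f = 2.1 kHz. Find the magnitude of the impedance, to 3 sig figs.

ω = 2πf = 13190 rad/s
X_L = ωL = 4.08 Ω
X_C = 1/(ωC) = 5.05 Ω
Branch 1 (R+jX_L): Z₁ = 46.4 + j4.08 Ω, |Z₁| = 46.6 Ω
Branch 2 (−jX_C): Z₂ = −j5.05 Ω
Parallel: Z = Z₁Z₂/(Z₁+Z₂), |Z| = 5.07 Ω, ∠Z = -83.8°

5.07 Ω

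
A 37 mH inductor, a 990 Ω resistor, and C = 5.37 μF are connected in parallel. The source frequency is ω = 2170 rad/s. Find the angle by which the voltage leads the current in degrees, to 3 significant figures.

X_L = ωL = 80.3 Ω
X_C = 1/(ωC) = 85.8 Ω
Parallel: admittances add. Y = 1/R + 1/(jωL) + jωC
Y = (0.00101 − j0.000802) S
|Y| = 0.00129 S → |Z| = 1/|Y| = 775 Ω, ∠Z = −∠Y = 38.4°

38.4°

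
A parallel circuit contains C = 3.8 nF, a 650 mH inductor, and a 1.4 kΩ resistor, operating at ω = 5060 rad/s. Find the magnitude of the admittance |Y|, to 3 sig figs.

769 μS

X_L = ωL = 3290 Ω
X_C = 1/(ωC) = 52000 Ω
Parallel: admittances add. Y = 1/R + 1/(jωL) + jωC
Y = (0.000714 − j0.000285) S
|Y| = 0.000769 S → |Z| = 1/|Y| = 1300 Ω, ∠Z = −∠Y = 21.7°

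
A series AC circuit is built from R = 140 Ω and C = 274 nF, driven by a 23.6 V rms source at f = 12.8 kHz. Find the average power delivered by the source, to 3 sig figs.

3.60 W

ω = 2πf = 80420 rad/s
X_C = 1/(ωC) = 45.4 Ω
Z = 140 − j45.4 Ω
|Z| = √(140² + 45.4²) = 147 Ω
∠Z = arctan(-45.4/140) = -18.0°
I = V/|Z| = 160 mA
P = VI cos φ = 23.6 × 0.160 × cos(-18.0°) = 3.60 W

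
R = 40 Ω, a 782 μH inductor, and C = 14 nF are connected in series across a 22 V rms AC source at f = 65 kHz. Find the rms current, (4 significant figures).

ω = 2πf = 408400 rad/s
X_L = ωL = 319.4 Ω
X_C = 1/(ωC) = 174.9 Ω
Net reactance X = X_L − X_C = 144.5 Ω
Z = 40.00 + j144.5 Ω
|Z| = √(40.00² + 144.5²) = 149.9 Ω
I = V/|Z| = 22/149.9 = 146.8 mA

146.8 mA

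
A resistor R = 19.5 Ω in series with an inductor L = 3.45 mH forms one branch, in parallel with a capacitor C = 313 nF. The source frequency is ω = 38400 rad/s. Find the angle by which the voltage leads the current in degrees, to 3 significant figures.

-76.8°

X_L = ωL = 132 Ω
X_C = 1/(ωC) = 83.2 Ω
Branch 1 (R+jX_L): Z₁ = 19.5 + j132 Ω, |Z₁| = 134 Ω
Branch 2 (−jX_C): Z₂ = −j83.2 Ω
Parallel: Z = Z₁Z₂/(Z₁+Z₂), |Z| = 210 Ω, ∠Z = -76.8°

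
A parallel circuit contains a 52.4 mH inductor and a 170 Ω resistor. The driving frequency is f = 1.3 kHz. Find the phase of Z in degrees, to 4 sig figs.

ω = 2πf = 8168 rad/s
X_L = ωL = 428.0 Ω
Parallel: admittances add. Y = 1/R + 1/(jωL)
Y = (0.005882 − j0.002336) S
|Y| = 0.006329 S → |Z| = 1/|Y| = 158.0 Ω, ∠Z = −∠Y = 21.66°

21.66°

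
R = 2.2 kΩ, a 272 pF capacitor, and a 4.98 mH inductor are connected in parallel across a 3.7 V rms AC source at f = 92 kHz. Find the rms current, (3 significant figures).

1.82 mA

ω = 2πf = 578100 rad/s
X_L = ωL = 2880 Ω
X_C = 1/(ωC) = 6360 Ω
Parallel: admittances add. Y = 1/R + 1/(jωL) + jωC
Y = (0.000455 − j0.000190) S
|Y| = 0.000493 S → |Z| = 1/|Y| = 2030 Ω, ∠Z = −∠Y = 22.7°
I = V/|Z| = 3.7/2030 = 1.82 mA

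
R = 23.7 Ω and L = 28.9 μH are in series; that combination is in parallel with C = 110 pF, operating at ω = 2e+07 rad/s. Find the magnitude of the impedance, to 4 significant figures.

X_L = ωL = 578.0 Ω
X_C = 1/(ωC) = 454.5 Ω
Branch 1 (R+jX_L): Z₁ = 23.70 + j578.0 Ω, |Z₁| = 578.5 Ω
Branch 2 (−jX_C): Z₂ = −j454.5 Ω
Parallel: Z = Z₁Z₂/(Z₁+Z₂), |Z| = 2092 Ω, ∠Z = -81.48°

2092 Ω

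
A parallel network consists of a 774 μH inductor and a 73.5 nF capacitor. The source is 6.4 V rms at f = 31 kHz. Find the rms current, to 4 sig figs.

ω = 2πf = 194800 rad/s
X_L = ωL = 150.8 Ω
X_C = 1/(ωC) = 69.85 Ω
Parallel: admittances add. Y = 1/(jωL) + jωC
Y = (0 + j0.007683) S
|Y| = 0.007683 S → |Z| = 1/|Y| = 130.2 Ω, ∠Z = −∠Y = -90.00°
I = V/|Z| = 6.4/130.2 = 49.17 mA

49.17 mA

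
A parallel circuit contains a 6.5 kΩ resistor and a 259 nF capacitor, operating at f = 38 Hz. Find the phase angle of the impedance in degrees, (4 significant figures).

-21.90°

ω = 2πf = 238.8 rad/s
X_C = 1/(ωC) = 16170 Ω
Parallel: admittances add. Y = 1/R + jωC
Y = (0.0001538 + j6.184e-05) S
|Y| = 0.0001658 S → |Z| = 1/|Y| = 6031 Ω, ∠Z = −∠Y = -21.90°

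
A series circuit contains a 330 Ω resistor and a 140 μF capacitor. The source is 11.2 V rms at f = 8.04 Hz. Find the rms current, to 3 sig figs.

ω = 2πf = 50.52 rad/s
X_C = 1/(ωC) = 141 Ω
Z = 330 − j141 Ω
|Z| = √(330² + 141²) = 359 Ω
I = V/|Z| = 11.2/359 = 31.2 mA

31.2 mA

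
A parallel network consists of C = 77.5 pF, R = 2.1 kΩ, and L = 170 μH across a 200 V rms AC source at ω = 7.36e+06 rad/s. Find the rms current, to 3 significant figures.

106 mA

X_L = ωL = 1250 Ω
X_C = 1/(ωC) = 1750 Ω
Parallel: admittances add. Y = 1/R + 1/(jωL) + jωC
Y = (0.000476 − j0.000229) S
|Y| = 0.000528 S → |Z| = 1/|Y| = 1890 Ω, ∠Z = −∠Y = 25.7°
I = V/|Z| = 200/1890 = 106 mA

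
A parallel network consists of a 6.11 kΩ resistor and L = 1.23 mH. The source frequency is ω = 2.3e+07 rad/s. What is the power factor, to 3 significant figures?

X_L = ωL = 28300 Ω
Parallel: admittances add. Y = 1/R + 1/(jωL)
Y = (0.000164 − j3.53e-05) S
|Y| = 0.000167 S → |Z| = 1/|Y| = 5970 Ω, ∠Z = −∠Y = 12.2°
cos φ = cos(12.2°) = 0.977

0.977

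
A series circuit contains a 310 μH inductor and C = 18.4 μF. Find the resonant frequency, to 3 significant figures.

2.11 kHz

ω₀ = 1/√(LC) = 1/√(0.00031 × 1.84e-05) = 13240 rad/s
f₀ = ω₀/(2π) = 2.11 kHz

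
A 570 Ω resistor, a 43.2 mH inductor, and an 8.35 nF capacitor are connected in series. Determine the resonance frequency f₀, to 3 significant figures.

8.38 kHz

ω₀ = 1/√(LC) = 1/√(0.0432 × 8.35e-09) = 52650 rad/s
f₀ = ω₀/(2π) = 8.38 kHz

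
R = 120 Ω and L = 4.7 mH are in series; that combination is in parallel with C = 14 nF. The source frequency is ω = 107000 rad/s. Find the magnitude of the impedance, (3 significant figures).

X_L = ωL = 503 Ω
X_C = 1/(ωC) = 668 Ω
Branch 1 (R+jX_L): Z₁ = 120 + j503 Ω, |Z₁| = 517 Ω
Branch 2 (−jX_C): Z₂ = −j668 Ω
Parallel: Z = Z₁Z₂/(Z₁+Z₂), |Z| = 1690 Ω, ∠Z = 40.5°

1690 Ω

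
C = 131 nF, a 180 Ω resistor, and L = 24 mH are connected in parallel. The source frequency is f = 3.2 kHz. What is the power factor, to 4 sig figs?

ω = 2πf = 20110 rad/s
X_L = ωL = 482.5 Ω
X_C = 1/(ωC) = 379.7 Ω
Parallel: admittances add. Y = 1/R + 1/(jωL) + jωC
Y = (0.005556 + j0.0005616) S
|Y| = 0.005584 S → |Z| = 1/|Y| = 179.1 Ω, ∠Z = −∠Y = -5.772°
cos φ = cos(-5.772°) = 0.9949

0.9949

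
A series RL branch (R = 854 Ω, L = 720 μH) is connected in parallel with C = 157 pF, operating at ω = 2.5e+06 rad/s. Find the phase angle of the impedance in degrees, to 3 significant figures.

X_L = ωL = 1800 Ω
X_C = 1/(ωC) = 2550 Ω
Branch 1 (R+jX_L): Z₁ = 854 + j1800 Ω, |Z₁| = 1990 Ω
Branch 2 (−jX_C): Z₂ = −j2550 Ω
Parallel: Z = Z₁Z₂/(Z₁+Z₂), |Z| = 4470 Ω, ∠Z = 15.8°

15.8°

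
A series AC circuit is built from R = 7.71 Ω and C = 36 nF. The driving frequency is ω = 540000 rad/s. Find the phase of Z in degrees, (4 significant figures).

X_C = 1/(ωC) = 51.44 Ω
Z = 7.710 − j51.44 Ω
|Z| = √(7.710² + 51.44²) = 52.01 Ω
∠Z = arctan(-51.44/7.710) = -81.48°

-81.48°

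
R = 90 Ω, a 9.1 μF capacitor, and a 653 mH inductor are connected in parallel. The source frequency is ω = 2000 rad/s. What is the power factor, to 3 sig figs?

0.537

X_L = ωL = 1310 Ω
X_C = 1/(ωC) = 54.9 Ω
Parallel: admittances add. Y = 1/R + 1/(jωL) + jωC
Y = (0.0111 + j0.0174) S
|Y| = 0.0207 S → |Z| = 1/|Y| = 48.4 Ω, ∠Z = −∠Y = -57.5°
cos φ = cos(-57.5°) = 0.537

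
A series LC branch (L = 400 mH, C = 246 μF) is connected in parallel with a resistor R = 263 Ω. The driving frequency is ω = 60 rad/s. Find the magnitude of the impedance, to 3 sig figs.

X_L = ωL = 24.0 Ω
X_C = 1/(ωC) = 67.8 Ω
Branch 1: Z₁ = R = 263 Ω
Branch 2 (series LC): Z₂ = j(X_L − X_C) = −j43.8 Ω
Parallel: Z = Z₁Z₂/(Z₁+Z₂), |Z| = 43.2 Ω, ∠Z = -80.6°

43.2 Ω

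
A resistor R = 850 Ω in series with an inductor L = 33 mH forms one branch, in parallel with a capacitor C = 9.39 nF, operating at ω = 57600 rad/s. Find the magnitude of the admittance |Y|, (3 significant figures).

X_L = ωL = 1900 Ω
X_C = 1/(ωC) = 1850 Ω
Branch 1 (R+jX_L): Z₁ = 850 + j1900 Ω, |Z₁| = 2080 Ω
Branch 2 (−jX_C): Z₂ = −j1850 Ω
Parallel: Z = Z₁Z₂/(Z₁+Z₂), |Z| = 4520 Ω, ∠Z = -27.6°
|Y| = 1/|Z| = 221 μS

221 μS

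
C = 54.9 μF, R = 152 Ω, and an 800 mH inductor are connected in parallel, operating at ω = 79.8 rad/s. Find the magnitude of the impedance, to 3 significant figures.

76.6 Ω

X_L = ωL = 63.8 Ω
X_C = 1/(ωC) = 228 Ω
Parallel: admittances add. Y = 1/R + 1/(jωL) + jωC
Y = (0.00658 − j0.0113) S
|Y| = 0.0131 S → |Z| = 1/|Y| = 76.6 Ω, ∠Z = −∠Y = 59.8°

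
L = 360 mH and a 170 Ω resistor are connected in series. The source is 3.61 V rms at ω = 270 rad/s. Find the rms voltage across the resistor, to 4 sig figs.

X_L = ωL = 97.20 Ω
Z = 170.0 + j97.20 Ω
|Z| = √(170.0² + 97.20²) = 195.8 Ω
I = V/|Z| = 18.43 mA
V_R = I·|Z_R| = 0.01843 × 170.0 = 3.134 V

3.134 V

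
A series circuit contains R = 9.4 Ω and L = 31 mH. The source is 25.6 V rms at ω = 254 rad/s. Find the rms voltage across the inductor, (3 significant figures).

X_L = ωL = 7.87 Ω
Z = 9.40 + j7.87 Ω
|Z| = √(9.40² + 7.87²) = 12.3 Ω
I = V/|Z| = 2.09 A
V_L = I·|Z_L| = 2.09 × 7.87 = 16.4 V

16.4 V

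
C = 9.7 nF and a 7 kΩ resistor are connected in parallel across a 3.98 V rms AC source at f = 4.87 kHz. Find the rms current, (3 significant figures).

ω = 2πf = 30600 rad/s
X_C = 1/(ωC) = 3370 Ω
Parallel: admittances add. Y = 1/R + jωC
Y = (0.000143 + j0.000297) S
|Y| = 0.000329 S → |Z| = 1/|Y| = 3040 Ω, ∠Z = −∠Y = -64.3°
I = V/|Z| = 3.98/3040 = 1.31 mA

1.31 mA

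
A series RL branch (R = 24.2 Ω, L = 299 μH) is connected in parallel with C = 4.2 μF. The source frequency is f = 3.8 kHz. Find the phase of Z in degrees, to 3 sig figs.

ω = 2πf = 23880 rad/s
X_L = ωL = 7.14 Ω
X_C = 1/(ωC) = 9.97 Ω
Branch 1 (R+jX_L): Z₁ = 24.2 + j7.14 Ω, |Z₁| = 25.2 Ω
Branch 2 (−jX_C): Z₂ = −j9.97 Ω
Parallel: Z = Z₁Z₂/(Z₁+Z₂), |Z| = 10.3 Ω, ∠Z = -66.9°

-66.9°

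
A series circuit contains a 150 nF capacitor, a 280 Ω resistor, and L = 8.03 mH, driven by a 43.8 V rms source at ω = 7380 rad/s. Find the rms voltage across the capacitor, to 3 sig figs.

44.5 V

X_L = ωL = 59.3 Ω
X_C = 1/(ωC) = 903 Ω
Net reactance X = X_L − X_C = -844 Ω
Z = 280 − j844 Ω
|Z| = √(280² + 844²) = 889 Ω
I = V/|Z| = 49.3 mA
V_C = I·|Z_C| = 0.0493 × 903 = 44.5 V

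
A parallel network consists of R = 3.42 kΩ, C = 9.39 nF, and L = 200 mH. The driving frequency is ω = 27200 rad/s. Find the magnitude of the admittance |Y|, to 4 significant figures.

X_L = ωL = 5440 Ω
X_C = 1/(ωC) = 3915 Ω
Parallel: admittances add. Y = 1/R + 1/(jωL) + jωC
Y = (0.0002924 + j7.158e-05) S
|Y| = 0.0003010 S → |Z| = 1/|Y| = 3322 Ω, ∠Z = −∠Y = -13.76°

301.0 μS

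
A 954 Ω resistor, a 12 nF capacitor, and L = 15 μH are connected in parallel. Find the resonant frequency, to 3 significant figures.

375 kHz

ω₀ = 1/√(LC) = 1/√(1.5e-05 × 1.2e-08) = 2.357e+06 rad/s
f₀ = ω₀/(2π) = 375 kHz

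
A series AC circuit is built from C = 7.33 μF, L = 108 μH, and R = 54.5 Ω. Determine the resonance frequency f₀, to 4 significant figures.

ω₀ = 1/√(LC) = 1/√(0.000108 × 7.33e-06) = 35540 rad/s
f₀ = ω₀/(2π) = 5.657 kHz

5.657 kHz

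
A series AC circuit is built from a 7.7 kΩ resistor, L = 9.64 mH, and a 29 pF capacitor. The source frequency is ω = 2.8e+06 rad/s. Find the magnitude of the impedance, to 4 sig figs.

16570 Ω

X_L = ωL = 26990 Ω
X_C = 1/(ωC) = 12320 Ω
Net reactance X = X_L − X_C = 14680 Ω
Z = 7700 + j14680 Ω
|Z| = √(7700² + 14680²) = 16570 Ω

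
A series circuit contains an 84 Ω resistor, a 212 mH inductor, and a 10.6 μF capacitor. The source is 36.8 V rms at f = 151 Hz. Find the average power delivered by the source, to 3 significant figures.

ω = 2πf = 948.8 rad/s
X_L = ωL = 201 Ω
X_C = 1/(ωC) = 99.4 Ω
Net reactance X = X_L − X_C = 102 Ω
Z = 84.0 + j102 Ω
|Z| = √(84.0² + 102²) = 132 Ω
∠Z = arctan(102/84.0) = 50.4°
I = V/|Z| = 279 mA
P = VI cos φ = 36.8 × 0.279 × cos(50.4°) = 6.54 W

6.54 W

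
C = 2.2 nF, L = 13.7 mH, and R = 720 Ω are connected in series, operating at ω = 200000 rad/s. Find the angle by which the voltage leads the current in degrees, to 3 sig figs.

X_L = ωL = 2740 Ω
X_C = 1/(ωC) = 2270 Ω
Net reactance X = X_L − X_C = 467 Ω
Z = 720 + j467 Ω
|Z| = √(720² + 467²) = 858 Ω
∠Z = arctan(467/720) = 33.0°

33.0°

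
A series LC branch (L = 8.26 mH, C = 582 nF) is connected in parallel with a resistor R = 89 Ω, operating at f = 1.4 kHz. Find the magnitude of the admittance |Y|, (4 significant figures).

13.88 mS

ω = 2πf = 8796 rad/s
X_L = ωL = 72.66 Ω
X_C = 1/(ωC) = 195.3 Ω
Branch 1: Z₁ = R = 89.00 Ω
Branch 2 (series LC): Z₂ = j(X_L − X_C) = −j122.7 Ω
Parallel: Z = Z₁Z₂/(Z₁+Z₂), |Z| = 72.04 Ω, ∠Z = -35.96°
|Y| = 1/|Z| = 13.88 mS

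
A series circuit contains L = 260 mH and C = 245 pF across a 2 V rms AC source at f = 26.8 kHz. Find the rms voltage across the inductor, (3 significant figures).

ω = 2πf = 168400 rad/s
X_L = ωL = 43800 Ω
X_C = 1/(ωC) = 24200 Ω
Net reactance X = X_L − X_C = 19500 Ω
Z = j19500 Ω
|Z| = √(0² + 19500²) = 19500 Ω
I = V/|Z| = 102 μA
V_L = I·|Z_L| = 0.000102 × 43800 = 4.48 V

4.48 V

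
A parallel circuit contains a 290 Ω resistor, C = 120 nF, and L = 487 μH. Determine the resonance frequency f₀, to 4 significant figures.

ω₀ = 1/√(LC) = 1/√(0.000487 × 1.2e-07) = 130800 rad/s
f₀ = ω₀/(2π) = 20.82 kHz

20.82 kHz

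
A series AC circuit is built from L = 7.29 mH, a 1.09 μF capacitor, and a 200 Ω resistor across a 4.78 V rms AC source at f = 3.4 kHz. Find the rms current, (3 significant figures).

20.8 mA

ω = 2πf = 21360 rad/s
X_L = ωL = 156 Ω
X_C = 1/(ωC) = 42.9 Ω
Net reactance X = X_L − X_C = 113 Ω
Z = 200 + j113 Ω
|Z| = √(200² + 113²) = 230 Ω
I = V/|Z| = 4.78/230 = 20.8 mA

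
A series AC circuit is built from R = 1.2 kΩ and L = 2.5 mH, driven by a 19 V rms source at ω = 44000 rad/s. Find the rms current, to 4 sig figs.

X_L = ωL = 110.0 Ω
Z = 1200 + j110.0 Ω
|Z| = √(1200² + 110.0²) = 1205 Ω
I = V/|Z| = 19/1205 = 15.77 mA

15.77 mA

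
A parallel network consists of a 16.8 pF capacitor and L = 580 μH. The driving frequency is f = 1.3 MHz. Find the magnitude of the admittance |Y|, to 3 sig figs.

73.9 μS

ω = 2πf = 8.168e+06 rad/s
X_L = ωL = 4740 Ω
X_C = 1/(ωC) = 7290 Ω
Parallel: admittances add. Y = 1/(jωL) + jωC
Y = (0 − j7.39e-05) S
|Y| = 7.39e-05 S → |Z| = 1/|Y| = 13500 Ω, ∠Z = −∠Y = 90.0°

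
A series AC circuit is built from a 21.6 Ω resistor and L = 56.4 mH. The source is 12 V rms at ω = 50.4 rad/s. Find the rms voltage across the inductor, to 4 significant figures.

X_L = ωL = 2.843 Ω
Z = 21.60 + j2.843 Ω
|Z| = √(21.60² + 2.843²) = 21.79 Ω
I = V/|Z| = 550.8 mA
V_L = I·|Z_L| = 0.5508 × 2.843 = 1.566 V

1.566 V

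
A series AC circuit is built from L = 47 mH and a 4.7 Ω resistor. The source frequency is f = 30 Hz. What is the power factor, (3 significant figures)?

ω = 2πf = 188.5 rad/s
X_L = ωL = 8.86 Ω
Z = 4.70 + j8.86 Ω
|Z| = √(4.70² + 8.86²) = 10.0 Ω
∠Z = arctan(8.86/4.70) = 62.1°
cos φ = cos(62.1°) = 0.469

0.469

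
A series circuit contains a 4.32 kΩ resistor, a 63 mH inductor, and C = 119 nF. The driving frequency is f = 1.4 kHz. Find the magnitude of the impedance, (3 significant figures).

ω = 2πf = 8796 rad/s
X_L = ωL = 554 Ω
X_C = 1/(ωC) = 955 Ω
Net reactance X = X_L − X_C = -401 Ω
Z = 4320 − j401 Ω
|Z| = √(4320² + 401²) = 4340 Ω

4340 Ω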